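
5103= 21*243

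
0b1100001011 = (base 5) 11104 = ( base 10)779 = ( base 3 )1001212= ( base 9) 1055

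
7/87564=7/87564 = 0.00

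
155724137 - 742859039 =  - 587134902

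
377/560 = 377/560=0.67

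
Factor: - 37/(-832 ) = 2^(- 6) * 13^( - 1)*37^1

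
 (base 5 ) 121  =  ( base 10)36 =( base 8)44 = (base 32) 14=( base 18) 20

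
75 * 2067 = 155025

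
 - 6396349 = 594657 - 6991006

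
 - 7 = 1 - 8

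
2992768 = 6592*454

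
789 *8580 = 6769620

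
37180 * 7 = 260260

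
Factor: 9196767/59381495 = 3^3*5^(- 1 ) * 43^( - 1)*103^1*139^ ( - 1)*1987^( - 1 )*3307^1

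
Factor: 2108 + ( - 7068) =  - 4960 = - 2^5*5^1 * 31^1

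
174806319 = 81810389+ 92995930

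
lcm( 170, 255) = 510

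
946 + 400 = 1346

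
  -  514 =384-898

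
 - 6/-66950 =3/33475 = 0.00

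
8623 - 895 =7728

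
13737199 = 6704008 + 7033191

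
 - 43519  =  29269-72788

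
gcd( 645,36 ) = 3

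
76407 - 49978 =26429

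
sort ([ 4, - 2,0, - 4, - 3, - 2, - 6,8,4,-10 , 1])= [ - 10, - 6, - 4,-3,- 2, - 2, 0, 1, 4,4,8]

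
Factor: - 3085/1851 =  - 5/3 = - 3^(-1)*5^1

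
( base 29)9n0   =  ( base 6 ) 102044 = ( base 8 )20054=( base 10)8236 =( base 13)3997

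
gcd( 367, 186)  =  1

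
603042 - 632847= - 29805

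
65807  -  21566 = 44241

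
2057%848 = 361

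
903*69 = 62307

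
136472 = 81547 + 54925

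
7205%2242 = 479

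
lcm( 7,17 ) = 119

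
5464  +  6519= 11983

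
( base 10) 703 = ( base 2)1010111111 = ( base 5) 10303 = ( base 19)1i0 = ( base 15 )31D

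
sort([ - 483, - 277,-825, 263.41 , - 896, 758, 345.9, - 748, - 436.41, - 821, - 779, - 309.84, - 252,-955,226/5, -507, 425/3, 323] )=[ - 955,- 896,-825,-821, -779, - 748, - 507,- 483 , - 436.41,-309.84, - 277,-252, 226/5, 425/3, 263.41, 323,345.9, 758 ]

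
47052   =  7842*6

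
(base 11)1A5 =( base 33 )75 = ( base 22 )AG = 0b11101100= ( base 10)236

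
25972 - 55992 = - 30020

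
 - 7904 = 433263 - 441167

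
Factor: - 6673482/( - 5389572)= 2^(-1)* 3^2  *123583^1 * 449131^ ( - 1) = 1112247/898262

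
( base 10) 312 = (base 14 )184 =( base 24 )D0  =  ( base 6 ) 1240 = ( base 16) 138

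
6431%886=229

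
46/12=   23/6= 3.83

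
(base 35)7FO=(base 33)8cg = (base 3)110111221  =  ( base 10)9124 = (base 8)21644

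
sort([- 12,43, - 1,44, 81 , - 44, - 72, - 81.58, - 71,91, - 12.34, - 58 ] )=[-81.58,  -  72, - 71, - 58, - 44, - 12.34 ,- 12, - 1,43, 44,81,91 ]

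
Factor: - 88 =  - 2^3 *11^1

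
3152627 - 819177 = 2333450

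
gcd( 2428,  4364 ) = 4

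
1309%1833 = 1309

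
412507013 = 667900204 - 255393191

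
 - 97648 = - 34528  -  63120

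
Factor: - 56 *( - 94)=5264 = 2^4 * 7^1*47^1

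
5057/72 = 70 + 17/72= 70.24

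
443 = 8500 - 8057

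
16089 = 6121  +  9968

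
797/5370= 797/5370 = 0.15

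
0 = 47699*0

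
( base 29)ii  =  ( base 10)540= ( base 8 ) 1034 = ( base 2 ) 1000011100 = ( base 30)I0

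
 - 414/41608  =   - 1 + 20597/20804  =  - 0.01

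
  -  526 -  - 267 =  - 259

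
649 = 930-281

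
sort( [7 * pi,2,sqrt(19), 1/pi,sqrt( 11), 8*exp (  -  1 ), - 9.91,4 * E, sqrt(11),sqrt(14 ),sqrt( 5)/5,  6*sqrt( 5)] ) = [-9.91 , 1/pi,sqrt( 5 )/5, 2,8*exp( - 1), sqrt(11 ), sqrt(11), sqrt( 14 ), sqrt(19),4*E, 6 * sqrt(5), 7*pi ]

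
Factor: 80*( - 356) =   -  28480= - 2^6 * 5^1*89^1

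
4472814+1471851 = 5944665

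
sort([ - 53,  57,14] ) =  [-53, 14, 57 ]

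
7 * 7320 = 51240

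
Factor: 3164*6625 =20961500 = 2^2*5^3* 7^1*53^1*113^1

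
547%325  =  222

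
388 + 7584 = 7972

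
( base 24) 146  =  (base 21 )1B6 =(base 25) 123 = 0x2a6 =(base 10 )678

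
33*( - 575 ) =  - 18975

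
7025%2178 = 491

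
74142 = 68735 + 5407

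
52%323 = 52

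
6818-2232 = 4586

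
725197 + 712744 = 1437941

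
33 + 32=65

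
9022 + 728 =9750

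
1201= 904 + 297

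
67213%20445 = 5878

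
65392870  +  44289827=109682697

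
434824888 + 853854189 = 1288679077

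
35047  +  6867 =41914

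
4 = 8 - 4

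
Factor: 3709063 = 557^1 * 6659^1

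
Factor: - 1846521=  - 3^2*199^1 *1031^1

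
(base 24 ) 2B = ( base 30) 1t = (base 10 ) 59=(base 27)25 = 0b111011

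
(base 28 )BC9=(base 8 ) 21411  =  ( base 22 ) IBF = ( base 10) 8969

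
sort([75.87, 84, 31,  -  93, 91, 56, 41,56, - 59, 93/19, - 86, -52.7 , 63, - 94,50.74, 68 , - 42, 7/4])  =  [ - 94, - 93, -86,  -  59, - 52.7, - 42,7/4 , 93/19,31,  41, 50.74,56 , 56,63,  68,  75.87,84,91]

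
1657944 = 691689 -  - 966255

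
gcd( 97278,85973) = 1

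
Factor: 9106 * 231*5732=12057181752 = 2^3 * 3^1*7^1*11^1*29^1 * 157^1*1433^1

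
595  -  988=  -393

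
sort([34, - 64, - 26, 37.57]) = [ - 64 ,- 26,34,  37.57]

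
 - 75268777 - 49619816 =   -  124888593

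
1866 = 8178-6312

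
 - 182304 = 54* ( - 3376)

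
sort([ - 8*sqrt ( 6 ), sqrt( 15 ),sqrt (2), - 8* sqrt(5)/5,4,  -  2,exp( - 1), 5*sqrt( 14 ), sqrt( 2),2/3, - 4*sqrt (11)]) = [ - 8*sqrt ( 6),- 4*sqrt( 11 ), - 8*sqrt(5 ) /5, - 2,exp( - 1),2/3,  sqrt( 2), sqrt( 2),sqrt( 15),4,5*sqrt(14)]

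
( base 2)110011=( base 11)47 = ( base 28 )1N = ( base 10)51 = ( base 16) 33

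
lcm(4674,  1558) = 4674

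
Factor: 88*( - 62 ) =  -5456 = - 2^4 * 11^1*31^1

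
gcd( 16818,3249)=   3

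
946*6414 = 6067644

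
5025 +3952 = 8977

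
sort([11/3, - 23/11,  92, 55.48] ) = [ - 23/11, 11/3, 55.48, 92 ] 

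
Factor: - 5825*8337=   -  48563025 = -3^1 * 5^2*7^1 * 233^1*397^1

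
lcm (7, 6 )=42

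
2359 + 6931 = 9290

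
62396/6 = 10399 + 1/3 = 10399.33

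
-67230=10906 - 78136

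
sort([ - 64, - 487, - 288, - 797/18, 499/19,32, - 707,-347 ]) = [ - 707, - 487, - 347,-288 , - 64 ,-797/18, 499/19,32]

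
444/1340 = 111/335 =0.33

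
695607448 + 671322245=1366929693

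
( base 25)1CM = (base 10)947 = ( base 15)432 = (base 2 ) 1110110011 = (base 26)1AB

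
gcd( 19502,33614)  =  98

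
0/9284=0 = 0.00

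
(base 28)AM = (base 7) 611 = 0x12E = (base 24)CE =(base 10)302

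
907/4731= 907/4731 = 0.19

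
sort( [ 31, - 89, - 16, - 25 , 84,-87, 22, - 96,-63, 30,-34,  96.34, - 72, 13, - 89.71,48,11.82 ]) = [ - 96,-89.71,-89, - 87,-72,-63, - 34,-25, - 16, 11.82, 13,22, 30,31, 48, 84, 96.34]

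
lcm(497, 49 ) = 3479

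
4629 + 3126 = 7755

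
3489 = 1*3489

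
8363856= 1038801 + 7325055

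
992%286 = 134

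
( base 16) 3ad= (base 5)12231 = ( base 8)1655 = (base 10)941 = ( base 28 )15h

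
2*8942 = 17884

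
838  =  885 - 47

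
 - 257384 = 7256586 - 7513970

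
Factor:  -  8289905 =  - 5^1 * 13^1 * 89^1*1433^1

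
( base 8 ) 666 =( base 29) F3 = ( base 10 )438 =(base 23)j1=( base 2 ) 110110110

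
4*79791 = 319164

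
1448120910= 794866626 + 653254284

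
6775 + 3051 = 9826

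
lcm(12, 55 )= 660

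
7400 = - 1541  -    -  8941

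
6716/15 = 6716/15 = 447.73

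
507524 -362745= 144779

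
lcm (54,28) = 756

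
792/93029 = 792/93029 = 0.01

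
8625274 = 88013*98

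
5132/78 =2566/39= 65.79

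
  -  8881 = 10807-19688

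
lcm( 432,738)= 17712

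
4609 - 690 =3919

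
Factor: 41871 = 3^1 * 17^1*821^1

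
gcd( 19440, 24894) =54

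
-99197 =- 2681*37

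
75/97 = 75/97 = 0.77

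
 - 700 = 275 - 975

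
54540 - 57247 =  - 2707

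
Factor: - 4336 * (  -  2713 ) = 2^4*271^1*2713^1 =11763568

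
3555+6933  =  10488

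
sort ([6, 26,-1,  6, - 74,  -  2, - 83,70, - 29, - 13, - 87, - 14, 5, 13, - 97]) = [ - 97, - 87 , - 83, - 74, - 29,-14, - 13, - 2, - 1, 5, 6,6, 13, 26 , 70]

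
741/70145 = 741/70145  =  0.01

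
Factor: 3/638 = 2^( - 1)*3^1*11^(-1 )  *29^( - 1 ) 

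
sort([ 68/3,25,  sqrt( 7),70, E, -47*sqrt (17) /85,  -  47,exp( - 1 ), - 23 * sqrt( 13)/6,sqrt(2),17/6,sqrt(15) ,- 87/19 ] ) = [ - 47,  -  23*sqrt(13)/6,-87/19,  -  47*sqrt(17)/85, exp(  -  1 ), sqrt( 2 ), sqrt(7 ),E, 17/6, sqrt(15),68/3,25,70] 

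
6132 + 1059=7191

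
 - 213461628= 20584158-234045786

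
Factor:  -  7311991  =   - 7311991^1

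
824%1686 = 824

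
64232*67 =4303544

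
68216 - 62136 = 6080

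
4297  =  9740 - 5443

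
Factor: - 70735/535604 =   -  2^( - 2 )*5^1 * 7^1*43^1*47^1*293^(  -  1)*457^( - 1) 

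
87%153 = 87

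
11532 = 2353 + 9179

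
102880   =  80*1286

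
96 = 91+5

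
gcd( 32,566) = 2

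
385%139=107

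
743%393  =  350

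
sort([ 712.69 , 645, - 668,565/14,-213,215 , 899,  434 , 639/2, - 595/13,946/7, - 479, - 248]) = [ - 668, - 479,-248 , - 213,-595/13, 565/14, 946/7 , 215, 639/2,434,  645,712.69 , 899]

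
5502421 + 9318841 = 14821262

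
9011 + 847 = 9858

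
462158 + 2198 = 464356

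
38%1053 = 38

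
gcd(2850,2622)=114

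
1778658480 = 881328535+897329945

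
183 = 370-187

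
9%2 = 1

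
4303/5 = 4303/5 = 860.60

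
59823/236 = 253 + 115/236 = 253.49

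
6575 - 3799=2776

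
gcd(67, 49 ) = 1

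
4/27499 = 4/27499 = 0.00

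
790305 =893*885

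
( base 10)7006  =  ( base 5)211011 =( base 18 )13b4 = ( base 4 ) 1231132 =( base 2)1101101011110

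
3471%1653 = 165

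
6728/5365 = 1+47/185 = 1.25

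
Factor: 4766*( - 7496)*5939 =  - 212176333904 = - 2^4 *937^1*2383^1*5939^1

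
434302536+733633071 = 1167935607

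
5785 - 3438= 2347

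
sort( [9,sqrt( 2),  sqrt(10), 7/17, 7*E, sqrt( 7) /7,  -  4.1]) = [ - 4.1,sqrt( 7)/7,7/17, sqrt( 2),sqrt (10),9,7*E] 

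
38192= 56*682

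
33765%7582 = 3437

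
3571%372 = 223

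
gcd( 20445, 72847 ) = 1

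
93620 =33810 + 59810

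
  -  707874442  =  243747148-951621590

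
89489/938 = 95+ 379/938 = 95.40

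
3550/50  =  71= 71.00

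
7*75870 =531090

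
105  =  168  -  63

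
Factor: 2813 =29^1 * 97^1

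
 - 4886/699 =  - 4886/699= -6.99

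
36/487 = 36/487 =0.07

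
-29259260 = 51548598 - 80807858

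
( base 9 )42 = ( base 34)14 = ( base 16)26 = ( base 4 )212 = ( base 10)38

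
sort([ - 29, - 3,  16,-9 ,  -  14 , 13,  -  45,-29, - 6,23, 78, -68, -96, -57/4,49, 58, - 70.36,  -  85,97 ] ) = [-96,  -  85, - 70.36,-68,-45  , - 29, - 29 ,-57/4,-14,-9, -6, - 3, 13, 16,23, 49, 58, 78,97]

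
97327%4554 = 1693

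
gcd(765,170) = 85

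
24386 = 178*137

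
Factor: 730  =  2^1*5^1*73^1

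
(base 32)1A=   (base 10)42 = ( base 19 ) 24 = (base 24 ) 1i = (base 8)52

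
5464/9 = 5464/9 = 607.11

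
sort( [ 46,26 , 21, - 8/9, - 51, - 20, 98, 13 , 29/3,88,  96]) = [ - 51, - 20, - 8/9,29/3,13,21,26, 46,  88,  96,98] 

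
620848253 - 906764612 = - 285916359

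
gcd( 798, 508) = 2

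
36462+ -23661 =12801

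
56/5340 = 14/1335 = 0.01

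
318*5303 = 1686354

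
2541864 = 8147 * 312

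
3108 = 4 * 777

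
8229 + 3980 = 12209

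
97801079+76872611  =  174673690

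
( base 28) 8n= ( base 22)b5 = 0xf7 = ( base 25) 9m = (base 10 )247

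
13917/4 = 13917/4 =3479.25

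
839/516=1 + 323/516 = 1.63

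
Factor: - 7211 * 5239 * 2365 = - 89345984585  =  - 5^1 * 11^1 *13^2 * 31^1*43^1 * 7211^1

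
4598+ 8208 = 12806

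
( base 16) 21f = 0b1000011111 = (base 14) 2AB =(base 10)543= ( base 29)il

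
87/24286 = 87/24286  =  0.00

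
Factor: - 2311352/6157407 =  - 2^3 * 3^ ( - 1)*311^1*349^( - 1)*929^1 *5881^ ( - 1 ) 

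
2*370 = 740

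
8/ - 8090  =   - 4/4045 = - 0.00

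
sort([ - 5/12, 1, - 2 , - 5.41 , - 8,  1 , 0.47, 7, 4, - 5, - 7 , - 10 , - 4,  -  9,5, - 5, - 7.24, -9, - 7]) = [ - 10, - 9,-9,-8 , - 7.24, - 7,-7, - 5.41, - 5,- 5, - 4, - 2,- 5/12,0.47, 1, 1, 4,5,7] 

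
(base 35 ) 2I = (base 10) 88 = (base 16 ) 58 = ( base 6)224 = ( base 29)31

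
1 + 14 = 15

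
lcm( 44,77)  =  308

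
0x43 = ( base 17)3g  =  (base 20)37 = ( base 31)25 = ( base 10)67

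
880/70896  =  55/4431 = 0.01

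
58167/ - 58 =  - 58167/58 = - 1002.88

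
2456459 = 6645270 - 4188811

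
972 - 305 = 667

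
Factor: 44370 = 2^1 * 3^2 * 5^1*17^1*29^1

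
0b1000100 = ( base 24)2k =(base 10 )68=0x44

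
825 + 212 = 1037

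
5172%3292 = 1880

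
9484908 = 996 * 9523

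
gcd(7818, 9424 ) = 2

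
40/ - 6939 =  - 40/6939= -0.01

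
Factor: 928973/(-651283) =-71^( - 1)* 113^1 * 8221^1*9173^ ( - 1)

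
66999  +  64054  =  131053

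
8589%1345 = 519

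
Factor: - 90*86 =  - 7740 = - 2^2*3^2  *5^1*43^1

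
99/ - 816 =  - 33/272 = - 0.12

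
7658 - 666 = 6992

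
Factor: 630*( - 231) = -2^1 * 3^3*5^1 *7^2 * 11^1 = -  145530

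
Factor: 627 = 3^1 *11^1*19^1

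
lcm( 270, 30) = 270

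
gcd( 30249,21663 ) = 9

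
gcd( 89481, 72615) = 3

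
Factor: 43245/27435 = 93/59 = 3^1* 31^1*59^(  -  1)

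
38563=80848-42285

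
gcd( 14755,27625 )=65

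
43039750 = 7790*5525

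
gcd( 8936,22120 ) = 8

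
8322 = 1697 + 6625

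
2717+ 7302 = 10019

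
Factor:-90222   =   - 2^1*3^1* 11^1*1367^1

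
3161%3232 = 3161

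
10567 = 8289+2278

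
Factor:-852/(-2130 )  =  2/5 = 2^1*5^( - 1) 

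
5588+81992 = 87580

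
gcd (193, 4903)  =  1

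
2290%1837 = 453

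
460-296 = 164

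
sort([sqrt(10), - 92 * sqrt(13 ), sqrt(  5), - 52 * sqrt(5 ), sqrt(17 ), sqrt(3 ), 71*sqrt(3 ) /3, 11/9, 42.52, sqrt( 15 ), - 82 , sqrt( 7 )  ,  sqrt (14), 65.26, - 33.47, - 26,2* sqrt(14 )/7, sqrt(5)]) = [ - 92* sqrt ( 13 ) , - 52*sqrt(5), - 82,-33.47, - 26,2 * sqrt(14 ) /7 , 11/9, sqrt(3), sqrt(5), sqrt( 5),sqrt(7 ),  sqrt(10 ), sqrt(14 ), sqrt(15 ), sqrt(17 ),71*sqrt(3) /3, 42.52, 65.26]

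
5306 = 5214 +92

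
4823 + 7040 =11863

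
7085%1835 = 1580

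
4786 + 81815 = 86601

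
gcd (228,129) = 3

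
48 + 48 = 96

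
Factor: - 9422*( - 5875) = 2^1 *5^3*7^1 * 47^1*673^1 = 55354250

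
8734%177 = 61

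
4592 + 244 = 4836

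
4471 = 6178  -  1707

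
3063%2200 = 863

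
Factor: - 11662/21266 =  - 17/31= - 17^1*31^( - 1 ) 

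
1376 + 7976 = 9352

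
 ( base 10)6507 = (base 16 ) 196B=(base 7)24654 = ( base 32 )6bb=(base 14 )252b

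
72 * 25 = 1800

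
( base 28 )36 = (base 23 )3l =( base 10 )90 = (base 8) 132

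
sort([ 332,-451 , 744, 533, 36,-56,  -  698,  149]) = [-698,-451, - 56,36,149,332,  533,  744 ]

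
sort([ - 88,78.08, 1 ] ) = [ -88,1, 78.08 ] 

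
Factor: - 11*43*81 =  - 38313 =-3^4 * 11^1*43^1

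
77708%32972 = 11764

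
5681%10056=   5681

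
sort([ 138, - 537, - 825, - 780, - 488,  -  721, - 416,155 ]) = [ - 825,-780, - 721,- 537,-488  ,  -  416,138,155 ] 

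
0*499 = 0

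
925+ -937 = -12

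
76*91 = 6916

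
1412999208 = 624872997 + 788126211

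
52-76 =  - 24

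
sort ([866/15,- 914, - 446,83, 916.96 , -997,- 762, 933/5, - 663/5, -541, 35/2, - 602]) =[- 997, - 914,- 762, - 602, -541, - 446, - 663/5, 35/2, 866/15, 83,933/5 , 916.96 ]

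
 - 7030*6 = -42180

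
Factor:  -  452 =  - 2^2*113^1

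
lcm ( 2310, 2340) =180180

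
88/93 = 88/93 = 0.95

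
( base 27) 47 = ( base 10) 115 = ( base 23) 50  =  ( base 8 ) 163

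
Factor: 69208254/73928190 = 11534709/12321365 = 3^1*5^(  -  1)*7^(-1 )*197^( - 1)*1109^1*1787^( - 1)*3467^1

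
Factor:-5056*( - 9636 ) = 2^8*3^1*11^1*73^1*79^1 = 48719616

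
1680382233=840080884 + 840301349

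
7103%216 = 191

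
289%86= 31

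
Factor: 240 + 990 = 2^1*3^1*5^1 * 41^1 = 1230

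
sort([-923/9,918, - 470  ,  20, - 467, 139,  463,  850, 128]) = [ - 470 , - 467,  -  923/9  ,  20, 128,139, 463  ,  850, 918 ]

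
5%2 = 1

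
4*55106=220424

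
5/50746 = 5/50746 = 0.00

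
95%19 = 0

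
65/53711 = 65/53711= 0.00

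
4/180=1/45=0.02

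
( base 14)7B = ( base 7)214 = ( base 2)1101101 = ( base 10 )109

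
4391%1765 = 861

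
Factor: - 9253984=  - 2^5*17^1*17011^1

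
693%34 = 13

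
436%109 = 0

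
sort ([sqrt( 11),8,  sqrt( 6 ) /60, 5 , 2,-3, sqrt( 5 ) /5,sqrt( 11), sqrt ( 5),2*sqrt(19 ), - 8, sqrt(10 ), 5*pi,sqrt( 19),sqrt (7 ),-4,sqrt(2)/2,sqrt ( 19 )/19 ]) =[-8, - 4,  -  3,sqrt( 6)/60, sqrt( 19)/19, sqrt(5) /5,sqrt (2 ) /2, 2, sqrt( 5),sqrt(7) , sqrt( 10),sqrt ( 11),sqrt(11),sqrt( 19 ),5,8, 2*sqrt ( 19 ),5 * pi]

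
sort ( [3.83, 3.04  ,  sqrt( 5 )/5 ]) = [ sqrt(5)/5,3.04,3.83 ] 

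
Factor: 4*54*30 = 6480 = 2^4*3^4*5^1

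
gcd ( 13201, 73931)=1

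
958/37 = 25 + 33/37 = 25.89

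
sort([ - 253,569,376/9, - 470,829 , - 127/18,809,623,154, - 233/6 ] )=[-470, - 253 ,  -  233/6, - 127/18,376/9,154, 569, 623,809, 829]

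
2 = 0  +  2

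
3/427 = 3/427= 0.01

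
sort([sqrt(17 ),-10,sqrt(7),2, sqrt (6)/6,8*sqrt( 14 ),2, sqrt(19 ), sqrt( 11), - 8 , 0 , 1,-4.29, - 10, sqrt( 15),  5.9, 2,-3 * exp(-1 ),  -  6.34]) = [ - 10, - 10, - 8, - 6.34, - 4.29, - 3 * exp( - 1), 0, sqrt( 6 )/6,  1, 2, 2, 2,sqrt( 7) , sqrt(11),sqrt ( 15), sqrt(17 ), sqrt( 19 ), 5.9 , 8 * sqrt( 14 ) ] 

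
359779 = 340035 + 19744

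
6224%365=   19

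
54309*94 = 5105046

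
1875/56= 1875/56 = 33.48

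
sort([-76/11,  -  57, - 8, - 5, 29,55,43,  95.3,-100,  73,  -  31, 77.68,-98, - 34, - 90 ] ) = [-100, - 98,-90, - 57,-34,-31, - 8, - 76/11,-5, 29, 43,55 , 73  ,  77.68, 95.3]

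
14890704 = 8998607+5892097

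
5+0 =5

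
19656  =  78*252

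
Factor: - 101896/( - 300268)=2^1 * 47^1*277^( - 1 ) = 94/277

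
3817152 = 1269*3008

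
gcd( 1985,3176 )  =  397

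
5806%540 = 406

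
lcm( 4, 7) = 28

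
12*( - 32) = -384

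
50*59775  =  2988750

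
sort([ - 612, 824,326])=[  -  612,326, 824] 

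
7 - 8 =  - 1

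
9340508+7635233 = 16975741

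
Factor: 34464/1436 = 24=2^3*3^1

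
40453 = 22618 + 17835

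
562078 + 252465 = 814543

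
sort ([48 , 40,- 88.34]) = [ - 88.34,40,  48 ] 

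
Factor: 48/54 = 2^3*3^( - 2) = 8/9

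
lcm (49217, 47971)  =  3789709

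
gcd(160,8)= 8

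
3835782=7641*502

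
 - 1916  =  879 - 2795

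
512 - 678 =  - 166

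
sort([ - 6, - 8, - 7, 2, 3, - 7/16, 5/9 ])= [  -  8,-7, - 6, - 7/16,5/9, 2, 3] 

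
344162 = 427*806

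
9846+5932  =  15778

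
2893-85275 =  - 82382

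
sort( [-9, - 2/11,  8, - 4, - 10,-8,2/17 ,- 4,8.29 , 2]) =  [ - 10,-9, - 8,-4, -4, - 2/11,2/17,2, 8,8.29 ]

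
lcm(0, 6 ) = 0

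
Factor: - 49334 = -2^1 * 17^1 * 1451^1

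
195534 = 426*459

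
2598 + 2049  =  4647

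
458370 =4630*99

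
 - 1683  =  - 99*17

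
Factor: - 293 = -293^1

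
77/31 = 2 + 15/31 = 2.48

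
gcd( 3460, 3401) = 1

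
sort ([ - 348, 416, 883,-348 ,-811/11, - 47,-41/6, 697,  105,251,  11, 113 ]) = [-348,-348  , - 811/11,- 47 , - 41/6,11, 105, 113,  251, 416,  697,883 ]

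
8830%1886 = 1286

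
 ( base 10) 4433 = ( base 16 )1151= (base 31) 4J0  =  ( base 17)f5d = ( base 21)A12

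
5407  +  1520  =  6927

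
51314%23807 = 3700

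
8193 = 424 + 7769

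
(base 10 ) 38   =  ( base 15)28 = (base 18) 22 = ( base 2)100110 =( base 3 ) 1102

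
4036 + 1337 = 5373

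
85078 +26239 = 111317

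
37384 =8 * 4673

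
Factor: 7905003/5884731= 2635001/1961577 = 3^( - 4 )*53^1* 61^( - 1)*83^1*397^ (  -  1)*599^1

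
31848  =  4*7962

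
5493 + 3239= 8732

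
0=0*81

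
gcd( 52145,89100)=5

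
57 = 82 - 25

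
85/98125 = 17/19625 = 0.00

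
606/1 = 606 = 606.00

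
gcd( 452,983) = 1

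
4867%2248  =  371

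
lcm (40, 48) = 240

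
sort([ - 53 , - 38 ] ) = [ - 53, -38]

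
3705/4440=247/296 = 0.83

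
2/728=1/364 = 0.00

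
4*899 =3596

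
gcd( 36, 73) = 1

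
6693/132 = 2231/44 = 50.70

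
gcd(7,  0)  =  7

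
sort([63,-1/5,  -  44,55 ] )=[-44, - 1/5,55, 63 ] 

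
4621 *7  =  32347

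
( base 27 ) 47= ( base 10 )115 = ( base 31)3m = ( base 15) 7a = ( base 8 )163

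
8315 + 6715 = 15030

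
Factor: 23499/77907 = 3^1*7^1*373^1  *25969^ ( - 1) = 7833/25969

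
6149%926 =593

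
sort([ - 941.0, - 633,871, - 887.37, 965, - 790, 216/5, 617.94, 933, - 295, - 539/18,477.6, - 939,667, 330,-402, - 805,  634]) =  [ - 941.0, - 939, - 887.37,-805, - 790, - 633,- 402, - 295, - 539/18, 216/5, 330, 477.6,617.94, 634, 667, 871, 933, 965]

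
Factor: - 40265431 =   -  79^1* 509689^1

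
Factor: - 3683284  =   - 2^2*11^1 * 97^1*863^1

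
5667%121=101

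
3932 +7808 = 11740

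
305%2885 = 305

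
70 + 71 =141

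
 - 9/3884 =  - 1 + 3875/3884 = - 0.00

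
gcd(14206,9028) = 2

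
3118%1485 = 148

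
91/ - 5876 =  - 1 + 445/452 = - 0.02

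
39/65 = 3/5  =  0.60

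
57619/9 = 6402 + 1/9 = 6402.11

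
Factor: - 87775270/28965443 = - 2^1*5^1  *11^1 * 13^( - 1)*19^( - 1)*117269^( - 1 ) * 797957^1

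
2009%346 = 279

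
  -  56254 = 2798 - 59052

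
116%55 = 6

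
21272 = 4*5318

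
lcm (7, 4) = 28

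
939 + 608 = 1547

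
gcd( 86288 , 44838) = 2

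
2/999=2/999 = 0.00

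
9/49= 9/49  =  0.18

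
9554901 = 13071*731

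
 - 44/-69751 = 4/6341= 0.00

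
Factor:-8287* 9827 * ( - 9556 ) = 2^2*31^1*317^1 *2389^1*8287^1  =  778205751044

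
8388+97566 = 105954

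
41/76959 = 41/76959 = 0.00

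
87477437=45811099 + 41666338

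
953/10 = 953/10 = 95.30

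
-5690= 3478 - 9168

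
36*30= 1080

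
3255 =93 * 35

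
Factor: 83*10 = 830 =2^1*5^1*83^1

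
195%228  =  195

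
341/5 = 341/5 =68.20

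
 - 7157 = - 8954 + 1797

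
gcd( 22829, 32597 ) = 37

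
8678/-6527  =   - 8678/6527 = -  1.33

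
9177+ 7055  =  16232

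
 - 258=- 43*6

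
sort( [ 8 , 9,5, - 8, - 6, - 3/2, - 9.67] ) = [ - 9.67, - 8, - 6, - 3/2,5,8,9]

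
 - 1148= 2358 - 3506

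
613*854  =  523502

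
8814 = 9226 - 412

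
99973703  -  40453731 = 59519972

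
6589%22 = 11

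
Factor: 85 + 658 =743^1 = 743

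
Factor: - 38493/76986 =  - 2^( - 1 ) = - 1/2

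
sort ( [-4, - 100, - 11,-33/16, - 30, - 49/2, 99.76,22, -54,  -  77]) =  [ - 100, - 77 ,-54, - 30,  -  49/2,  -  11 ,-4, - 33/16, 22, 99.76 ]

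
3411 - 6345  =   - 2934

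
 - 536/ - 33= 16 + 8/33 =16.24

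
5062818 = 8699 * 582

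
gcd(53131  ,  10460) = 1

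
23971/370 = 64+291/370 = 64.79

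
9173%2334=2171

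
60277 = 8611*7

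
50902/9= 50902/9= 5655.78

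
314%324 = 314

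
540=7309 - 6769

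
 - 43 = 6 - 49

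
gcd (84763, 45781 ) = 1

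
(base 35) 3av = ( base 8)7730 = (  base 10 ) 4056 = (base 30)4F6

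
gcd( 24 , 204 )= 12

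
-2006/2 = -1003  =  - 1003.00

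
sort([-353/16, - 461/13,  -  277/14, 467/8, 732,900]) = [ - 461/13 , - 353/16 , - 277/14,467/8 , 732 , 900 ]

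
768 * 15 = 11520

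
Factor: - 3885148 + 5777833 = 3^1* 5^1*19^1*29^1 *229^1 = 1892685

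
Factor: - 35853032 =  - 2^3*4481629^1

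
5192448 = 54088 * 96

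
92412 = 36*2567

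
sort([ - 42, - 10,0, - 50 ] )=[ - 50,-42, - 10, 0]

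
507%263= 244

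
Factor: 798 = 2^1*3^1*7^1*19^1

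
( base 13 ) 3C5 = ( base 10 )668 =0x29C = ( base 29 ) N1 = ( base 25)11i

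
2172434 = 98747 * 22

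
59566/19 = 59566/19 = 3135.05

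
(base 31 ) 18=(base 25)1E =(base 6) 103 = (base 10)39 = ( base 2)100111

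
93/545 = 93/545 = 0.17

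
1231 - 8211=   -  6980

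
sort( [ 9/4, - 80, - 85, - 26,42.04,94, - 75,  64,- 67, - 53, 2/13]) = [ - 85, - 80, - 75, - 67, - 53,-26, 2/13,9/4, 42.04,  64,94] 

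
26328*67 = 1763976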